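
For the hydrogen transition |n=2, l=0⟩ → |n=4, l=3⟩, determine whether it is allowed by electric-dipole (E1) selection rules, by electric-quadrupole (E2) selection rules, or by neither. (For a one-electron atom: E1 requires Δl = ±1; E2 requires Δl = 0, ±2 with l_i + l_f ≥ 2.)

Δl = 3 − 0 = +3; l_i + l_f = 3.
E1 (Δl = ±1): not satisfied.
E2 (Δl = 0,±2, l_i+l_f ≥ 2): not satisfied.

neither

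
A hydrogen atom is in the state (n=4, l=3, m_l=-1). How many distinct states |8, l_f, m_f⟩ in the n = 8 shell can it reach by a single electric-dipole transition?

6

E1 requires Δl = ±1, so l_f ∈ {2, 4}; with 0 ≤ l_f ≤ n_f−1 = 7, the allowed l_f values are {2, 4}.
For l_f = 2: m_f ∈ {m_i−1, m_i, m_i+1} ∩ [−2, 2] = {-2, -1, 0} → 3 states.
For l_f = 4: m_f ∈ {m_i−1, m_i, m_i+1} ∩ [−4, 4] = {-2, -1, 0} → 3 states.
Total: 6.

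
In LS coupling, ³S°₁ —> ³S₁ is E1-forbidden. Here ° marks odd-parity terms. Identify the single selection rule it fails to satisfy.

the L=0 ↔ L=0 exclusion

Initial level: S=1, L=0, J=1, parity odd. Final level: S=1, L=0, J=1, parity even.
ΔS = 0: S: 1 → 1 — passes.
Parity must change: odd → even — passes.
ΔL = 0, ±1 (not L=0↔0): L: 0 → 0, ΔL = +0 — fails.
ΔJ = 0, ±1 (not J=0↔0): J: 1 → 1, ΔJ = +0 — passes.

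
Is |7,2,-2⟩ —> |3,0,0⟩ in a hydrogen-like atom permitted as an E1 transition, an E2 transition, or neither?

Δl = 0 − 2 = -2; l_i + l_f = 2.
Δm_l = +2.
E1 (Δl = ±1, |Δm_l| ≤ 1): not satisfied.
E2 (Δl = 0,±2, l_i+l_f ≥ 2, |Δm_l| ≤ 2): satisfied.

E2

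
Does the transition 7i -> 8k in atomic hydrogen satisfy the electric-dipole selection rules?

allowed

l: 6 → 7 (Δl = +1). Δl = ±1 ✓.
All E1 selection rules are satisfied.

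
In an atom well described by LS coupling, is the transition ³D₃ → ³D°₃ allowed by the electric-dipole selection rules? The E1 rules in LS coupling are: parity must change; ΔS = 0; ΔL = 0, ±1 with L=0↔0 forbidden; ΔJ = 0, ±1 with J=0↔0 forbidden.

Parity must change: even → odd — ✓.
ΔL = 0, ±1 (not L=0↔0): L: 2 → 2, ΔL = +0 — ✓.
ΔS = 0: S: 1 → 1 — ✓.
ΔJ = 0, ±1 (not J=0↔0): J: 3 → 3, ΔJ = +0 — ✓.
All four E1 rules are satisfied.

allowed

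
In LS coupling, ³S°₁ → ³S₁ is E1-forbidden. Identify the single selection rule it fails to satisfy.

the L=0 ↔ L=0 exclusion

Reading off the term symbols: S 1→1, L 0→0, J 1→1, parity odd→even.
Parity must change: odd → even — ok.
ΔS = 0: S: 1 → 1 — ok.
ΔL = 0, ±1 (not L=0↔0): L: 0 → 0, ΔL = +0 — fails.
ΔJ = 0, ±1 (not J=0↔0): J: 1 → 1, ΔJ = +0 — ok.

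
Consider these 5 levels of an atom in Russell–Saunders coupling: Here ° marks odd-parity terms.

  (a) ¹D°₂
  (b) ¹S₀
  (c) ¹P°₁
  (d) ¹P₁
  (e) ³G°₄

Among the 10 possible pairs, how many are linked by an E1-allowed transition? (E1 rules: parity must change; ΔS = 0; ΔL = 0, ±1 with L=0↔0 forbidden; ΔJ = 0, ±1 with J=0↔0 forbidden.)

(a)–(b): forbidden (ΔL, ΔJ).
(a)–(c): forbidden (parity).
(a)–(d): allowed.
(a)–(e): forbidden (parity, ΔS, ΔL, ΔJ).
(b)–(c): allowed.
(b)–(d): forbidden (parity).
(b)–(e): forbidden (ΔS, ΔL, ΔJ).
(c)–(d): allowed.
(c)–(e): forbidden (parity, ΔS, ΔL, ΔJ).
(d)–(e): forbidden (ΔS, ΔL, ΔJ).
Allowed pairs: 3 of 10.

3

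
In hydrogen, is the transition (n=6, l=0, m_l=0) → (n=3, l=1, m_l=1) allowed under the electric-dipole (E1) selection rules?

allowed

Initial l = 0, final l = 1, so Δl = +1. E1 requires Δl = ±1: ✓.
Δm_l = 1 − (0) = +1. E1 requires Δm_l = 0, ±1: ✓.
All E1 selection rules are satisfied.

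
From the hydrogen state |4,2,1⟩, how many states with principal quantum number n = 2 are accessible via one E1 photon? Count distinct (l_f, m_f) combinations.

2

E1 requires Δl = ±1, so l_f ∈ {1, 3}; with 0 ≤ l_f ≤ n_f−1 = 1, the allowed l_f values are {1}.
For l_f = 1: m_f ∈ {m_i−1, m_i, m_i+1} ∩ [−1, 1] = {0, 1} → 2 states.
Total: 2.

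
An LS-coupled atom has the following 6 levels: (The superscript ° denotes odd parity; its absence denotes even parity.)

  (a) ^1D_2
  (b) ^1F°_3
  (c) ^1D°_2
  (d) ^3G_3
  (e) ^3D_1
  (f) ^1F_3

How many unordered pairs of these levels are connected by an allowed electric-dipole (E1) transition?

4

(a)–(b): allowed.
(a)–(c): allowed.
(a)–(d): forbidden (parity, ΔS, ΔL).
(a)–(e): forbidden (parity, ΔS).
(a)–(f): forbidden (parity).
(b)–(c): forbidden (parity).
(b)–(d): forbidden (ΔS).
(b)–(e): forbidden (ΔS, ΔJ).
(b)–(f): allowed.
(c)–(d): forbidden (ΔS, ΔL).
(c)–(e): forbidden (ΔS).
(c)–(f): allowed.
(d)–(e): forbidden (parity, ΔL, ΔJ).
(d)–(f): forbidden (parity, ΔS).
(e)–(f): forbidden (parity, ΔS, ΔJ).
Allowed pairs: 4 of 15.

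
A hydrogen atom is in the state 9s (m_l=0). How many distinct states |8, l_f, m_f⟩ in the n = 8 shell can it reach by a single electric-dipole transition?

E1 requires Δl = ±1, so l_f ∈ {-1, 1}; with 0 ≤ l_f ≤ n_f−1 = 7, the allowed l_f values are {1}.
For l_f = 1: m_f ∈ {m_i−1, m_i, m_i+1} ∩ [−1, 1] = {-1, 0, 1} → 3 states.
Total: 3.

3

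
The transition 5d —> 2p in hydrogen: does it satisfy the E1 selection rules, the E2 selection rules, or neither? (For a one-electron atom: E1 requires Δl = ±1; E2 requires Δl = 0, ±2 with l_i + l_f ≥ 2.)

Δl = 1 − 2 = -1; l_i + l_f = 3.
E1 (Δl = ±1): satisfied.
E2 (Δl = 0,±2, l_i+l_f ≥ 2): not satisfied.

E1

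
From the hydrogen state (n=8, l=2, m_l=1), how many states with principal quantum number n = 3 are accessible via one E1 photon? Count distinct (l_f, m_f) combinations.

E1 requires Δl = ±1, so l_f ∈ {1, 3}; with 0 ≤ l_f ≤ n_f−1 = 2, the allowed l_f values are {1}.
For l_f = 1: m_f ∈ {m_i−1, m_i, m_i+1} ∩ [−1, 1] = {0, 1} → 2 states.
Total: 2.

2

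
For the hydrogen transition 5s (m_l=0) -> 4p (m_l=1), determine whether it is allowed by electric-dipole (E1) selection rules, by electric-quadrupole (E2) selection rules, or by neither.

E1

Δl = 1 − 0 = +1; l_i + l_f = 1.
Δm_l = +1.
E1 (Δl = ±1, |Δm_l| ≤ 1): satisfied.
E2 (Δl = 0,±2, l_i+l_f ≥ 2, |Δm_l| ≤ 2): not satisfied.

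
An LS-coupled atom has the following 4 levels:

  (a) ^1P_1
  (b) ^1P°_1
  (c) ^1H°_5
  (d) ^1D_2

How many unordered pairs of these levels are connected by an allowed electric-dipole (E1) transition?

2

(a)–(b): allowed.
(a)–(c): forbidden (ΔL, ΔJ).
(a)–(d): forbidden (parity).
(b)–(c): forbidden (parity, ΔL, ΔJ).
(b)–(d): allowed.
(c)–(d): forbidden (ΔL, ΔJ).
Allowed pairs: 2 of 6.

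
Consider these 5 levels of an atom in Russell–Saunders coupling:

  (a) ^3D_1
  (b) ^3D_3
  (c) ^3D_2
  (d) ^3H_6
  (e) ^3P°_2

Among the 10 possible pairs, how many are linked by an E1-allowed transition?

3

(a)–(b): forbidden (parity, ΔJ).
(a)–(c): forbidden (parity).
(a)–(d): forbidden (parity, ΔL, ΔJ).
(a)–(e): allowed.
(b)–(c): forbidden (parity).
(b)–(d): forbidden (parity, ΔL, ΔJ).
(b)–(e): allowed.
(c)–(d): forbidden (parity, ΔL, ΔJ).
(c)–(e): allowed.
(d)–(e): forbidden (ΔL, ΔJ).
Allowed pairs: 3 of 10.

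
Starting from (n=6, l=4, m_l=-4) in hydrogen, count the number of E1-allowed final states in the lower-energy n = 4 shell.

E1 requires Δl = ±1, so l_f ∈ {3, 5}; with 0 ≤ l_f ≤ n_f−1 = 3, the allowed l_f values are {3}.
For l_f = 3: m_f ∈ {m_i−1, m_i, m_i+1} ∩ [−3, 3] = {-3} → 1 state.
Total: 1.

1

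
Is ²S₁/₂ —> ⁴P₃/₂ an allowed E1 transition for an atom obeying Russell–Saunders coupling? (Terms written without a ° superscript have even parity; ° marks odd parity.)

forbidden

Reading off the term symbols: S 1/2→3/2, L 0→1, J 1/2→3/2, parity even→even.
ΔJ = 0, ±1 (not J=0↔0): J: 1/2 → 3/2, ΔJ = +1 — ok.
ΔL = 0, ±1 (not L=0↔0): L: 0 → 1, ΔL = +1 — ok.
ΔS = 0: S: 1/2 → 3/2 — fails.
Parity must change: even → even — fails.
Rule(s) violated: parity, ΔS.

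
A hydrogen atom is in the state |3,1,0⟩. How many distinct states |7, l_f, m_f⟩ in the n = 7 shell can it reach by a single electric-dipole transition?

4

E1 requires Δl = ±1, so l_f ∈ {0, 2}; with 0 ≤ l_f ≤ n_f−1 = 6, the allowed l_f values are {0, 2}.
For l_f = 0: m_f ∈ {m_i−1, m_i, m_i+1} ∩ [−0, 0] = {0} → 1 state.
For l_f = 2: m_f ∈ {m_i−1, m_i, m_i+1} ∩ [−2, 2] = {-1, 0, 1} → 3 states.
Total: 4.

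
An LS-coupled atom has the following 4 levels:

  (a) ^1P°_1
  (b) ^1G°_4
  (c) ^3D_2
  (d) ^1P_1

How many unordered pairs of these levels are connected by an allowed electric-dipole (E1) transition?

(a)–(b): forbidden (parity, ΔL, ΔJ).
(a)–(c): forbidden (ΔS).
(a)–(d): allowed.
(b)–(c): forbidden (ΔS, ΔL, ΔJ).
(b)–(d): forbidden (ΔL, ΔJ).
(c)–(d): forbidden (parity, ΔS).
Allowed pairs: 1 of 6.

1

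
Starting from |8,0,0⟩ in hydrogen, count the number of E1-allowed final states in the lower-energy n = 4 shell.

3

E1 requires Δl = ±1, so l_f ∈ {-1, 1}; with 0 ≤ l_f ≤ n_f−1 = 3, the allowed l_f values are {1}.
For l_f = 1: m_f ∈ {m_i−1, m_i, m_i+1} ∩ [−1, 1] = {-1, 0, 1} → 3 states.
Total: 3.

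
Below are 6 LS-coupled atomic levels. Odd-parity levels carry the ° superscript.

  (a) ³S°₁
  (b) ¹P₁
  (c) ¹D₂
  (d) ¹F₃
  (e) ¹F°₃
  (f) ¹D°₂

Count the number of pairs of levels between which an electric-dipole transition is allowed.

5

(a)–(b): forbidden (ΔS).
(a)–(c): forbidden (ΔS, ΔL).
(a)–(d): forbidden (ΔS, ΔL, ΔJ).
(a)–(e): forbidden (parity, ΔS, ΔL, ΔJ).
(a)–(f): forbidden (parity, ΔS, ΔL).
(b)–(c): forbidden (parity).
(b)–(d): forbidden (parity, ΔL, ΔJ).
(b)–(e): forbidden (ΔL, ΔJ).
(b)–(f): allowed.
(c)–(d): forbidden (parity).
(c)–(e): allowed.
(c)–(f): allowed.
(d)–(e): allowed.
(d)–(f): allowed.
(e)–(f): forbidden (parity).
Allowed pairs: 5 of 15.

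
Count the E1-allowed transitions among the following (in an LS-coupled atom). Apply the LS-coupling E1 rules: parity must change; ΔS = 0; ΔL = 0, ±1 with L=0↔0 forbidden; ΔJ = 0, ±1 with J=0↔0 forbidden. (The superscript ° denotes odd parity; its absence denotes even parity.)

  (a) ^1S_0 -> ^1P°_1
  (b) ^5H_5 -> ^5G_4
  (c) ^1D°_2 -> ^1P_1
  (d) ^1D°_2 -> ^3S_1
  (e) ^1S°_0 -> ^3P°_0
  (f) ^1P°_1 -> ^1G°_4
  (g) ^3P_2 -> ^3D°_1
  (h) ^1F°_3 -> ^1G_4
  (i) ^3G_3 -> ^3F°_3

(a) allowed
(b) forbidden (parity fails)
(c) allowed
(d) forbidden (ΔS, ΔL fail)
(e) forbidden (parity, ΔS, ΔJ fail)
(f) forbidden (parity, ΔL, ΔJ fail)
(g) allowed
(h) allowed
(i) allowed
Total allowed: 5 of 9.

5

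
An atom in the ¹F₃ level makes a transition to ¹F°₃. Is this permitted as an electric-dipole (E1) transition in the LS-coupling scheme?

Parity must change: even → odd — ✓.
ΔS = 0: S: 0 → 0 — ✓.
ΔL = 0, ±1 (not L=0↔0): L: 3 → 3, ΔL = +0 — ✓.
ΔJ = 0, ±1 (not J=0↔0): J: 3 → 3, ΔJ = +0 — ✓.
All four E1 rules are satisfied.

allowed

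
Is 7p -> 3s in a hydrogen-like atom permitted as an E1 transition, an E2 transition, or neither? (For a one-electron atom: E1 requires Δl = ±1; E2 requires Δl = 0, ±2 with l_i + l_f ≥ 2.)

E1

Δl = 0 − 1 = -1; l_i + l_f = 1.
E1 (Δl = ±1): satisfied.
E2 (Δl = 0,±2, l_i+l_f ≥ 2): not satisfied.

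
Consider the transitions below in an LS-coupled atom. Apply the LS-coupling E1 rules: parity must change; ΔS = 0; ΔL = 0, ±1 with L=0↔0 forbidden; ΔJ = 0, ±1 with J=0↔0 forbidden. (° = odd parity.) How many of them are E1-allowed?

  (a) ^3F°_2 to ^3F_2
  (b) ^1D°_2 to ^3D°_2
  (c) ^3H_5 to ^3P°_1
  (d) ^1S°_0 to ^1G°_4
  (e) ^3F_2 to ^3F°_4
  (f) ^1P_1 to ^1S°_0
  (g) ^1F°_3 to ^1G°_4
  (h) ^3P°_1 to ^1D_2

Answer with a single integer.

(a) allowed
(b) forbidden (parity, ΔS fail)
(c) forbidden (ΔL, ΔJ fail)
(d) forbidden (parity, ΔL, ΔJ fail)
(e) forbidden (ΔJ fails)
(f) allowed
(g) forbidden (parity fails)
(h) forbidden (ΔS fails)
Total allowed: 2 of 8.

2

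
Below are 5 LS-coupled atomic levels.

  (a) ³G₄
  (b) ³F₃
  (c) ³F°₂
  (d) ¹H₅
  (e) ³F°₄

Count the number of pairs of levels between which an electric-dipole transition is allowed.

(a)–(b): forbidden (parity).
(a)–(c): forbidden (ΔJ).
(a)–(d): forbidden (parity, ΔS).
(a)–(e): allowed.
(b)–(c): allowed.
(b)–(d): forbidden (parity, ΔS, ΔL, ΔJ).
(b)–(e): allowed.
(c)–(d): forbidden (ΔS, ΔL, ΔJ).
(c)–(e): forbidden (parity, ΔJ).
(d)–(e): forbidden (ΔS, ΔL).
Allowed pairs: 3 of 10.

3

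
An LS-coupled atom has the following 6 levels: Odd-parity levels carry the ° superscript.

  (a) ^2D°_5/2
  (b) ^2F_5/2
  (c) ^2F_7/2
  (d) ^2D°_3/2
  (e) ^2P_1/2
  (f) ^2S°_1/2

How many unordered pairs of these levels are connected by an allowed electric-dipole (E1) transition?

(a)–(b): allowed.
(a)–(c): allowed.
(a)–(d): forbidden (parity).
(a)–(e): forbidden (ΔJ).
(a)–(f): forbidden (parity, ΔL, ΔJ).
(b)–(c): forbidden (parity).
(b)–(d): allowed.
(b)–(e): forbidden (parity, ΔL, ΔJ).
(b)–(f): forbidden (ΔL, ΔJ).
(c)–(d): forbidden (ΔJ).
(c)–(e): forbidden (parity, ΔL, ΔJ).
(c)–(f): forbidden (ΔL, ΔJ).
(d)–(e): allowed.
(d)–(f): forbidden (parity, ΔL).
(e)–(f): allowed.
Allowed pairs: 5 of 15.

5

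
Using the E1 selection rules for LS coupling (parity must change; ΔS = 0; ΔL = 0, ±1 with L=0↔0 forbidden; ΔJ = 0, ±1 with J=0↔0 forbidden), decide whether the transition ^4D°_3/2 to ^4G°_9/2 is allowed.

forbidden

Initial level: S=3/2, L=2, J=3/2, parity odd. Final level: S=3/2, L=4, J=9/2, parity odd.
Parity must change: odd → odd — ✗.
ΔS = 0: S: 3/2 → 3/2 — ✓.
ΔL = 0, ±1 (not L=0↔0): L: 2 → 4, ΔL = +2 — ✗.
ΔJ = 0, ±1 (not J=0↔0): J: 3/2 → 9/2, ΔJ = +3 — ✗.
Rule(s) violated: parity, ΔL, ΔJ.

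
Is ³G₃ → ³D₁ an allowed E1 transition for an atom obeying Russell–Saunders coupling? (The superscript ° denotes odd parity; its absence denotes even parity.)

Parity must change: even → even — fails.
ΔS = 0: S: 1 → 1 — ok.
ΔL = 0, ±1 (not L=0↔0): L: 4 → 2, ΔL = -2 — fails.
ΔJ = 0, ±1 (not J=0↔0): J: 3 → 1, ΔJ = -2 — fails.
Rule(s) violated: parity, ΔL, ΔJ.

forbidden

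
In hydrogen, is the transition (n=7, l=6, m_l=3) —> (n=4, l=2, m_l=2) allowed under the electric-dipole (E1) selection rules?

forbidden

Δl = 2 − 6 = -4; the E1 rule Δl = ±1 is violated.
m_l: 3 → 2 (Δm_l = -1). |Δm_l| ≤ 1 satisfied.
The transition is electric-dipole forbidden.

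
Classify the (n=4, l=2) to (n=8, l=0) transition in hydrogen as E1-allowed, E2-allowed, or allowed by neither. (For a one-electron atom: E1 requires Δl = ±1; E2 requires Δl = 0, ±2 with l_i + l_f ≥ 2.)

Δl = 0 − 2 = -2; l_i + l_f = 2.
E1 (Δl = ±1): not satisfied.
E2 (Δl = 0,±2, l_i+l_f ≥ 2): satisfied.

E2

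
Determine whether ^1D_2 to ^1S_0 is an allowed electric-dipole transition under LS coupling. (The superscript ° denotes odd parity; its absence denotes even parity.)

Initial level: S=0, L=2, J=2, parity even. Final level: S=0, L=0, J=0, parity even.
Parity must change: even → even — ✗.
ΔS = 0: S: 0 → 0 — ✓.
ΔL = 0, ±1 (not L=0↔0): L: 2 → 0, ΔL = -2 — ✗.
ΔJ = 0, ±1 (not J=0↔0): J: 2 → 0, ΔJ = -2 — ✗.
Rule(s) violated: parity, ΔL, ΔJ.

forbidden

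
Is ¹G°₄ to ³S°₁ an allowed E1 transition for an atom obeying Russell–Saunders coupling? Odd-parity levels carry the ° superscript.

forbidden

Initial level: S=0, L=4, J=4, parity odd. Final level: S=1, L=0, J=1, parity odd.
ΔS = 0: S: 0 → 1 — violated.
Parity must change: odd → odd — violated.
ΔJ = 0, ±1 (not J=0↔0): J: 4 → 1, ΔJ = -3 — violated.
ΔL = 0, ±1 (not L=0↔0): L: 4 → 0, ΔL = -4 — violated.
Rule(s) violated: parity, ΔS, ΔL, ΔJ.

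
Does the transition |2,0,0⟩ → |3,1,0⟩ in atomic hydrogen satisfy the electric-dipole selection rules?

Initial l = 0, final l = 1, so Δl = +1. E1 requires Δl = ±1: ok.
m_l: 0 → 0 (Δm_l = +0). |Δm_l| ≤ 1 ok.
All E1 selection rules are satisfied.

allowed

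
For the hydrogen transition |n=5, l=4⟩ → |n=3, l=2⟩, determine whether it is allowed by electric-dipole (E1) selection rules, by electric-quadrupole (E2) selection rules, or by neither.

E2

Δl = 2 − 4 = -2; l_i + l_f = 6.
E1 (Δl = ±1): not satisfied.
E2 (Δl = 0,±2, l_i+l_f ≥ 2): satisfied.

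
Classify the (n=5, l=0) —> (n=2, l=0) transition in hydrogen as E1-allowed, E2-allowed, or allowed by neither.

neither

Δl = 0 − 0 = +0; l_i + l_f = 0.
E1 (Δl = ±1): not satisfied.
E2 (Δl = 0,±2, l_i+l_f ≥ 2): not satisfied.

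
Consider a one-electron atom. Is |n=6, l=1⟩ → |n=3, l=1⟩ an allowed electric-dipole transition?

forbidden

Initial l = 1, final l = 1, so Δl = +0. E1 requires Δl = ±1: fails.
The transition is electric-dipole forbidden.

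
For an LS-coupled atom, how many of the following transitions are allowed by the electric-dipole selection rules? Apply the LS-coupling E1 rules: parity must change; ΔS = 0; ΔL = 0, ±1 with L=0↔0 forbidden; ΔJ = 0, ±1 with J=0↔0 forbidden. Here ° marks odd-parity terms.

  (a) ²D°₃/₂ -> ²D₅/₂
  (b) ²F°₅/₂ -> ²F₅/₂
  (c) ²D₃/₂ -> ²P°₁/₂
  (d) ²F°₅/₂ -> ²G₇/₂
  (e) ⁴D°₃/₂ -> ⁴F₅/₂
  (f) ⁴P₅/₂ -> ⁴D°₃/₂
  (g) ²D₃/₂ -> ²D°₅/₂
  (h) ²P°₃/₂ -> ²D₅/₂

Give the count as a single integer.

(a) allowed
(b) allowed
(c) allowed
(d) allowed
(e) allowed
(f) allowed
(g) allowed
(h) allowed
Total allowed: 8 of 8.

8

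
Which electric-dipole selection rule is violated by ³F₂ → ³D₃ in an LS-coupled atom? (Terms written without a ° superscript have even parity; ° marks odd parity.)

Parity must change: even → even — violated.
ΔS = 0: S: 1 → 1 — satisfied.
ΔL = 0, ±1 (not L=0↔0): L: 3 → 2, ΔL = -1 — satisfied.
ΔJ = 0, ±1 (not J=0↔0): J: 2 → 3, ΔJ = +1 — satisfied.

parity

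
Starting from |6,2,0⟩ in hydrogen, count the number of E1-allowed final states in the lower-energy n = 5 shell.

E1 requires Δl = ±1, so l_f ∈ {1, 3}; with 0 ≤ l_f ≤ n_f−1 = 4, the allowed l_f values are {1, 3}.
For l_f = 1: m_f ∈ {m_i−1, m_i, m_i+1} ∩ [−1, 1] = {-1, 0, 1} → 3 states.
For l_f = 3: m_f ∈ {m_i−1, m_i, m_i+1} ∩ [−3, 3] = {-1, 0, 1} → 3 states.
Total: 6.

6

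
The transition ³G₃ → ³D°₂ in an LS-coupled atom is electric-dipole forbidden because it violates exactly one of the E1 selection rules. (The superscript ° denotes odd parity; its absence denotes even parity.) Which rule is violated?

Initial level: S=1, L=4, J=3, parity even. Final level: S=1, L=2, J=2, parity odd.
Parity must change: even → odd — ok.
ΔS = 0: S: 1 → 1 — ok.
ΔL = 0, ±1 (not L=0↔0): L: 4 → 2, ΔL = -2 — fails.
ΔJ = 0, ±1 (not J=0↔0): J: 3 → 2, ΔJ = -1 — ok.

the ΔL = 0, ±1 rule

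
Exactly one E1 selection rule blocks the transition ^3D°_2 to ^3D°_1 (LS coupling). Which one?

parity

Reading off the term symbols: S 1→1, L 2→2, J 2→1, parity odd→odd.
Parity must change: odd → odd — ✗.
ΔS = 0: S: 1 → 1 — ✓.
ΔL = 0, ±1 (not L=0↔0): L: 2 → 2, ΔL = +0 — ✓.
ΔJ = 0, ±1 (not J=0↔0): J: 2 → 1, ΔJ = -1 — ✓.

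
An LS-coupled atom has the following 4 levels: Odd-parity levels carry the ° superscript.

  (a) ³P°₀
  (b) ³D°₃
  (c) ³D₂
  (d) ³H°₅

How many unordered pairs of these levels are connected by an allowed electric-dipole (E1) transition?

(a)–(b): forbidden (parity, ΔJ).
(a)–(c): forbidden (ΔJ).
(a)–(d): forbidden (parity, ΔL, ΔJ).
(b)–(c): allowed.
(b)–(d): forbidden (parity, ΔL, ΔJ).
(c)–(d): forbidden (ΔL, ΔJ).
Allowed pairs: 1 of 6.

1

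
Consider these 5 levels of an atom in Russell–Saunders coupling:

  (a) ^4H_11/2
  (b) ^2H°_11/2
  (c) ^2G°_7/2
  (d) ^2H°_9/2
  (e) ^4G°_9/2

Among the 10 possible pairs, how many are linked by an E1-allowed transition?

(a)–(b): forbidden (ΔS).
(a)–(c): forbidden (ΔS, ΔJ).
(a)–(d): forbidden (ΔS).
(a)–(e): allowed.
(b)–(c): forbidden (parity, ΔJ).
(b)–(d): forbidden (parity).
(b)–(e): forbidden (parity, ΔS).
(c)–(d): forbidden (parity).
(c)–(e): forbidden (parity, ΔS).
(d)–(e): forbidden (parity, ΔS).
Allowed pairs: 1 of 10.

1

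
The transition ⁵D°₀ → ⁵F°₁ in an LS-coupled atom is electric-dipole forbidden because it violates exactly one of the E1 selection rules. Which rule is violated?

Reading off the term symbols: S 2→2, L 2→3, J 0→1, parity odd→odd.
Parity must change: odd → odd — fails.
ΔS = 0: S: 2 → 2 — ok.
ΔL = 0, ±1 (not L=0↔0): L: 2 → 3, ΔL = +1 — ok.
ΔJ = 0, ±1 (not J=0↔0): J: 0 → 1, ΔJ = +1 — ok.

parity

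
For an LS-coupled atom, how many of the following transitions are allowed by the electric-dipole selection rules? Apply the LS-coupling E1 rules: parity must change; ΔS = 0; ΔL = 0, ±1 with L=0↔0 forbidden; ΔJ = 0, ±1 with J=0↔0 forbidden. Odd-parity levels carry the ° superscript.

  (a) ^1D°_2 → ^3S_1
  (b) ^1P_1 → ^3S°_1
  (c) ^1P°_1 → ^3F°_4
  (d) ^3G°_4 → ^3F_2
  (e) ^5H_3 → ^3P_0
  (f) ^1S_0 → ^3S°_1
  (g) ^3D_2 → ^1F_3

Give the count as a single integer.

(a) forbidden (ΔS, ΔL fail)
(b) forbidden (ΔS fails)
(c) forbidden (parity, ΔS, ΔL, ΔJ fail)
(d) forbidden (ΔJ fails)
(e) forbidden (parity, ΔS, ΔL, ΔJ fail)
(f) forbidden (ΔS, ΔL fail)
(g) forbidden (parity, ΔS fail)
Total allowed: 0 of 7.

0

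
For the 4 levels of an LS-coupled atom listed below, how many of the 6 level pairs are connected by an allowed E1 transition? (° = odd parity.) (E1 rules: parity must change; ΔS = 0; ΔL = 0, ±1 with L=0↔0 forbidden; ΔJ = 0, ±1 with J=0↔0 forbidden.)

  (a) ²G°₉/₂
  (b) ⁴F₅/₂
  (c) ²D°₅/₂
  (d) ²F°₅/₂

(a)–(b): forbidden (ΔS, ΔJ).
(a)–(c): forbidden (parity, ΔL, ΔJ).
(a)–(d): forbidden (parity, ΔJ).
(b)–(c): forbidden (ΔS).
(b)–(d): forbidden (ΔS).
(c)–(d): forbidden (parity).
Allowed pairs: 0 of 6.

0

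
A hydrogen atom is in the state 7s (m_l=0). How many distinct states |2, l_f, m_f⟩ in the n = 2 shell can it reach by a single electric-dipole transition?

3

E1 requires Δl = ±1, so l_f ∈ {-1, 1}; with 0 ≤ l_f ≤ n_f−1 = 1, the allowed l_f values are {1}.
For l_f = 1: m_f ∈ {m_i−1, m_i, m_i+1} ∩ [−1, 1] = {-1, 0, 1} → 3 states.
Total: 3.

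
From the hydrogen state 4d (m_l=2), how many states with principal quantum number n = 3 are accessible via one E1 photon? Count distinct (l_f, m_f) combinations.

1

E1 requires Δl = ±1, so l_f ∈ {1, 3}; with 0 ≤ l_f ≤ n_f−1 = 2, the allowed l_f values are {1}.
For l_f = 1: m_f ∈ {m_i−1, m_i, m_i+1} ∩ [−1, 1] = {1} → 1 state.
Total: 1.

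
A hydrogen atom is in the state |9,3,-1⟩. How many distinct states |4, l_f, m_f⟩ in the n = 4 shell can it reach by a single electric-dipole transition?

E1 requires Δl = ±1, so l_f ∈ {2, 4}; with 0 ≤ l_f ≤ n_f−1 = 3, the allowed l_f values are {2}.
For l_f = 2: m_f ∈ {m_i−1, m_i, m_i+1} ∩ [−2, 2] = {-2, -1, 0} → 3 states.
Total: 3.

3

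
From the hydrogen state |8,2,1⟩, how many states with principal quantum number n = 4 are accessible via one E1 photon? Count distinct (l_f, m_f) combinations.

E1 requires Δl = ±1, so l_f ∈ {1, 3}; with 0 ≤ l_f ≤ n_f−1 = 3, the allowed l_f values are {1, 3}.
For l_f = 1: m_f ∈ {m_i−1, m_i, m_i+1} ∩ [−1, 1] = {0, 1} → 2 states.
For l_f = 3: m_f ∈ {m_i−1, m_i, m_i+1} ∩ [−3, 3] = {0, 1, 2} → 3 states.
Total: 5.

5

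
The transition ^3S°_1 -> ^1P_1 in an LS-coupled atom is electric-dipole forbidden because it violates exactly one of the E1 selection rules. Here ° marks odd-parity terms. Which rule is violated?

the ΔS = 0 rule

Reading off the term symbols: S 1→0, L 0→1, J 1→1, parity odd→even.
Parity must change: odd → even — satisfied.
ΔS = 0: S: 1 → 0 — violated.
ΔL = 0, ±1 (not L=0↔0): L: 0 → 1, ΔL = +1 — satisfied.
ΔJ = 0, ±1 (not J=0↔0): J: 1 → 1, ΔJ = +0 — satisfied.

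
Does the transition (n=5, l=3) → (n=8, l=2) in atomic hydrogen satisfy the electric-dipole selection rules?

allowed

l: 3 → 2 (Δl = -1). Δl = ±1 satisfied.
All E1 selection rules are satisfied.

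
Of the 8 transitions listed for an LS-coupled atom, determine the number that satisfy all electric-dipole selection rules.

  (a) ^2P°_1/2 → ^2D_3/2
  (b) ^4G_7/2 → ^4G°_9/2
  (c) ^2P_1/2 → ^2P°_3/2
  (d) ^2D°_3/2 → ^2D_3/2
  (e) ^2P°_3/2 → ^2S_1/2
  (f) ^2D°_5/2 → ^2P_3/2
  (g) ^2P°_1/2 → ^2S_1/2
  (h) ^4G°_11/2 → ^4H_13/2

8

(a) allowed
(b) allowed
(c) allowed
(d) allowed
(e) allowed
(f) allowed
(g) allowed
(h) allowed
Total allowed: 8 of 8.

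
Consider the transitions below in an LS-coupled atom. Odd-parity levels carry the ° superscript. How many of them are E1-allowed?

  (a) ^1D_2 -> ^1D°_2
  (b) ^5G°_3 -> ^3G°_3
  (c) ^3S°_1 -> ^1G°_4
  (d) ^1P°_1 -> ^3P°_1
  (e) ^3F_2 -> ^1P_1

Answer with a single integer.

(a) allowed
(b) forbidden (parity, ΔS fail)
(c) forbidden (parity, ΔS, ΔL, ΔJ fail)
(d) forbidden (parity, ΔS fail)
(e) forbidden (parity, ΔS, ΔL fail)
Total allowed: 1 of 5.

1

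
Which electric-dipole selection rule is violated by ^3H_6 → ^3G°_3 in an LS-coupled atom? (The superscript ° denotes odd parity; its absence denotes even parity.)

the ΔJ = 0, ±1 rule

ΔS = 0: S: 1 → 1 — passes.
ΔL = 0, ±1 (not L=0↔0): L: 5 → 4, ΔL = -1 — passes.
ΔJ = 0, ±1 (not J=0↔0): J: 6 → 3, ΔJ = -3 — fails.
Parity must change: even → odd — passes.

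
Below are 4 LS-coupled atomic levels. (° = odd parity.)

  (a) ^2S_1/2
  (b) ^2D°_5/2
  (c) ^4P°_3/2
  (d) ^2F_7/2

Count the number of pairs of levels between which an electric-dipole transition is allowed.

(a)–(b): forbidden (ΔL, ΔJ).
(a)–(c): forbidden (ΔS).
(a)–(d): forbidden (parity, ΔL, ΔJ).
(b)–(c): forbidden (parity, ΔS).
(b)–(d): allowed.
(c)–(d): forbidden (ΔS, ΔL, ΔJ).
Allowed pairs: 1 of 6.

1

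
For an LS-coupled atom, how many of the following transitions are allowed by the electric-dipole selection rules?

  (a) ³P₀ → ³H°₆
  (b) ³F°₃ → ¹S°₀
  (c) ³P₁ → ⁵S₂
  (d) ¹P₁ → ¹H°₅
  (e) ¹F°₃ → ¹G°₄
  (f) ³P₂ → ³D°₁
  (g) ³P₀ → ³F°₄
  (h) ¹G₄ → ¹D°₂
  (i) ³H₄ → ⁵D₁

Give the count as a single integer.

1

(a) forbidden (ΔL, ΔJ fail)
(b) forbidden (parity, ΔS, ΔL, ΔJ fail)
(c) forbidden (parity, ΔS fail)
(d) forbidden (ΔL, ΔJ fail)
(e) forbidden (parity fails)
(f) allowed
(g) forbidden (ΔL, ΔJ fail)
(h) forbidden (ΔL, ΔJ fail)
(i) forbidden (parity, ΔS, ΔL, ΔJ fail)
Total allowed: 1 of 9.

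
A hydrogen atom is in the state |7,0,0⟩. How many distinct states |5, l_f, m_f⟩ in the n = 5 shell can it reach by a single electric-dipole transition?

E1 requires Δl = ±1, so l_f ∈ {-1, 1}; with 0 ≤ l_f ≤ n_f−1 = 4, the allowed l_f values are {1}.
For l_f = 1: m_f ∈ {m_i−1, m_i, m_i+1} ∩ [−1, 1] = {-1, 0, 1} → 3 states.
Total: 3.

3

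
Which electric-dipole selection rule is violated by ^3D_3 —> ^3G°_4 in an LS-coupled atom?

the ΔL = 0, ±1 rule

Parity must change: even → odd — satisfied.
ΔS = 0: S: 1 → 1 — satisfied.
ΔL = 0, ±1 (not L=0↔0): L: 2 → 4, ΔL = +2 — violated.
ΔJ = 0, ±1 (not J=0↔0): J: 3 → 4, ΔJ = +1 — satisfied.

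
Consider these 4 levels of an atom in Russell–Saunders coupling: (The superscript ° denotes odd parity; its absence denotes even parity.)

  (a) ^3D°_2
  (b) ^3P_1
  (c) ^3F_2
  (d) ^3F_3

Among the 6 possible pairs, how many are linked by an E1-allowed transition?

(a)–(b): allowed.
(a)–(c): allowed.
(a)–(d): allowed.
(b)–(c): forbidden (parity, ΔL).
(b)–(d): forbidden (parity, ΔL, ΔJ).
(c)–(d): forbidden (parity).
Allowed pairs: 3 of 6.

3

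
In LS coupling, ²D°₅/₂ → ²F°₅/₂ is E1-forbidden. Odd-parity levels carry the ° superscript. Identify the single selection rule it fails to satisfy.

Reading off the term symbols: S 1/2→1/2, L 2→3, J 5/2→5/2, parity odd→odd.
Parity must change: odd → odd — fails.
ΔS = 0: S: 1/2 → 1/2 — passes.
ΔL = 0, ±1 (not L=0↔0): L: 2 → 3, ΔL = +1 — passes.
ΔJ = 0, ±1 (not J=0↔0): J: 5/2 → 5/2, ΔJ = +0 — passes.

parity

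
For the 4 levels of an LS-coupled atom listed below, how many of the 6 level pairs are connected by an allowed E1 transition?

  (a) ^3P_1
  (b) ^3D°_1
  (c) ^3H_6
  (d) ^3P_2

(a)–(b): allowed.
(a)–(c): forbidden (parity, ΔL, ΔJ).
(a)–(d): forbidden (parity).
(b)–(c): forbidden (ΔL, ΔJ).
(b)–(d): allowed.
(c)–(d): forbidden (parity, ΔL, ΔJ).
Allowed pairs: 2 of 6.

2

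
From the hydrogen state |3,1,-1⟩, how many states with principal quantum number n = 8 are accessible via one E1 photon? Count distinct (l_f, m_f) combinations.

4

E1 requires Δl = ±1, so l_f ∈ {0, 2}; with 0 ≤ l_f ≤ n_f−1 = 7, the allowed l_f values are {0, 2}.
For l_f = 0: m_f ∈ {m_i−1, m_i, m_i+1} ∩ [−0, 0] = {0} → 1 state.
For l_f = 2: m_f ∈ {m_i−1, m_i, m_i+1} ∩ [−2, 2] = {-2, -1, 0} → 3 states.
Total: 4.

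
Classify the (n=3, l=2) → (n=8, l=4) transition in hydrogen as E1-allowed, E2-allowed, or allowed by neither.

Δl = 4 − 2 = +2; l_i + l_f = 6.
E1 (Δl = ±1): not satisfied.
E2 (Δl = 0,±2, l_i+l_f ≥ 2): satisfied.

E2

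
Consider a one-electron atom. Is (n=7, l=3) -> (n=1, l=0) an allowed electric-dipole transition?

forbidden

Δl = 0 − 3 = -3; the E1 rule Δl = ±1 is fails.
The transition is electric-dipole forbidden.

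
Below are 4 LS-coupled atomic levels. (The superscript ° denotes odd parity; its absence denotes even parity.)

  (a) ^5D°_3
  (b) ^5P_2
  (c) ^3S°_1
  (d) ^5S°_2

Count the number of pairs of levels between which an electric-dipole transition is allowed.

2

(a)–(b): allowed.
(a)–(c): forbidden (parity, ΔS, ΔL, ΔJ).
(a)–(d): forbidden (parity, ΔL).
(b)–(c): forbidden (ΔS).
(b)–(d): allowed.
(c)–(d): forbidden (parity, ΔS, ΔL).
Allowed pairs: 2 of 6.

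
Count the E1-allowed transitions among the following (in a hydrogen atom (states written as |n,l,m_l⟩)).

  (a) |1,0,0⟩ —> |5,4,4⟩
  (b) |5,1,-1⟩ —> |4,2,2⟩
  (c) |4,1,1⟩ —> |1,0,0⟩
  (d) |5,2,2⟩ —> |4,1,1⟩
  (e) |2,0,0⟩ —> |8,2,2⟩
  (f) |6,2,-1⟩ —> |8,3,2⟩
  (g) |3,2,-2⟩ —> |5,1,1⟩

2

(a) forbidden — Δl = +4 (E1 requires Δl = ±1); Δm_l = +4 (E1 requires Δm_l = 0, ±1)
(b) forbidden — Δm_l = +3 (E1 requires Δm_l = 0, ±1)
(c) allowed
(d) allowed
(e) forbidden — Δl = +2 (E1 requires Δl = ±1); Δm_l = +2 (E1 requires Δm_l = 0, ±1)
(f) forbidden — Δm_l = +3 (E1 requires Δm_l = 0, ±1)
(g) forbidden — Δm_l = +3 (E1 requires Δm_l = 0, ±1)
Total allowed: 2 of 7.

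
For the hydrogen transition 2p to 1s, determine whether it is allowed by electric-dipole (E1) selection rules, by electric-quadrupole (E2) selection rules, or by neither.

Δl = 0 − 1 = -1; l_i + l_f = 1.
E1 (Δl = ±1): satisfied.
E2 (Δl = 0,±2, l_i+l_f ≥ 2): not satisfied.

E1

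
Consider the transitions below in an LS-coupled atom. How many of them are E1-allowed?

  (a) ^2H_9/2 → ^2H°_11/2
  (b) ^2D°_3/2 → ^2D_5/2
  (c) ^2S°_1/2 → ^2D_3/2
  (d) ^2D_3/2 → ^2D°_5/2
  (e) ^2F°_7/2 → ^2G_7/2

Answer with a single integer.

(a) allowed
(b) allowed
(c) forbidden (ΔL fails)
(d) allowed
(e) allowed
Total allowed: 4 of 5.

4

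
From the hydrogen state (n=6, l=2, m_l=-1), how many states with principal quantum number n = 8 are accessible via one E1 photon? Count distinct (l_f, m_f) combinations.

5

E1 requires Δl = ±1, so l_f ∈ {1, 3}; with 0 ≤ l_f ≤ n_f−1 = 7, the allowed l_f values are {1, 3}.
For l_f = 1: m_f ∈ {m_i−1, m_i, m_i+1} ∩ [−1, 1] = {-1, 0} → 2 states.
For l_f = 3: m_f ∈ {m_i−1, m_i, m_i+1} ∩ [−3, 3] = {-2, -1, 0} → 3 states.
Total: 5.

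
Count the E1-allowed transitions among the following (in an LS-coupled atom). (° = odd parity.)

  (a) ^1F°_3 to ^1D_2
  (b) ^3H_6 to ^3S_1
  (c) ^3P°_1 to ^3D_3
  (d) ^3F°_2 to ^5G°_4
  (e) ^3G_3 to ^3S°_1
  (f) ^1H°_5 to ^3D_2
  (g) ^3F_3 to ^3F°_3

2

(a) allowed
(b) forbidden (parity, ΔL, ΔJ fail)
(c) forbidden (ΔJ fails)
(d) forbidden (parity, ΔS, ΔJ fail)
(e) forbidden (ΔL, ΔJ fail)
(f) forbidden (ΔS, ΔL, ΔJ fail)
(g) allowed
Total allowed: 2 of 7.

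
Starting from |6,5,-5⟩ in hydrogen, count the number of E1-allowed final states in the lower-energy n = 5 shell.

E1 requires Δl = ±1, so l_f ∈ {4, 6}; with 0 ≤ l_f ≤ n_f−1 = 4, the allowed l_f values are {4}.
For l_f = 4: m_f ∈ {m_i−1, m_i, m_i+1} ∩ [−4, 4] = {-4} → 1 state.
Total: 1.

1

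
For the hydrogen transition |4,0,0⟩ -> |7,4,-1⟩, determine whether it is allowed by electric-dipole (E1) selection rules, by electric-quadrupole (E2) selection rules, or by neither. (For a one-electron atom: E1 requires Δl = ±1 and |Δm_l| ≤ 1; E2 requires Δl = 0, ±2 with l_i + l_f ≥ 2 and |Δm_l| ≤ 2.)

Δl = 4 − 0 = +4; l_i + l_f = 4.
Δm_l = -1.
E1 (Δl = ±1, |Δm_l| ≤ 1): not satisfied.
E2 (Δl = 0,±2, l_i+l_f ≥ 2, |Δm_l| ≤ 2): not satisfied.

neither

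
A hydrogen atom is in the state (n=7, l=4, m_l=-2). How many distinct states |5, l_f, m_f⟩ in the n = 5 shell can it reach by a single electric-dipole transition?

E1 requires Δl = ±1, so l_f ∈ {3, 5}; with 0 ≤ l_f ≤ n_f−1 = 4, the allowed l_f values are {3}.
For l_f = 3: m_f ∈ {m_i−1, m_i, m_i+1} ∩ [−3, 3] = {-3, -2, -1} → 3 states.
Total: 3.

3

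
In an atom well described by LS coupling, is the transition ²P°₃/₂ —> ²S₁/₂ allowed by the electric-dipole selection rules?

Initial level: S=1/2, L=1, J=3/2, parity odd. Final level: S=1/2, L=0, J=1/2, parity even.
Parity must change: odd → even — passes.
ΔS = 0: S: 1/2 → 1/2 — passes.
ΔL = 0, ±1 (not L=0↔0): L: 1 → 0, ΔL = -1 — passes.
ΔJ = 0, ±1 (not J=0↔0): J: 3/2 → 1/2, ΔJ = -1 — passes.
All four E1 rules are satisfied.

allowed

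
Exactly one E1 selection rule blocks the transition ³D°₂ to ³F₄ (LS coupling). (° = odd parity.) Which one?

the ΔJ = 0, ±1 rule

Reading off the term symbols: S 1→1, L 2→3, J 2→4, parity odd→even.
Parity must change: odd → even — ✓.
ΔS = 0: S: 1 → 1 — ✓.
ΔL = 0, ±1 (not L=0↔0): L: 2 → 3, ΔL = +1 — ✓.
ΔJ = 0, ±1 (not J=0↔0): J: 2 → 4, ΔJ = +2 — ✗.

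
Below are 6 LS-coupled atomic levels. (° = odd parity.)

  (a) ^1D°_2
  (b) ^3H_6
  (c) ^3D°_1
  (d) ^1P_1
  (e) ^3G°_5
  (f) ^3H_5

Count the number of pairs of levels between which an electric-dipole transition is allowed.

3

(a)–(b): forbidden (ΔS, ΔL, ΔJ).
(a)–(c): forbidden (parity, ΔS).
(a)–(d): allowed.
(a)–(e): forbidden (parity, ΔS, ΔL, ΔJ).
(a)–(f): forbidden (ΔS, ΔL, ΔJ).
(b)–(c): forbidden (ΔL, ΔJ).
(b)–(d): forbidden (parity, ΔS, ΔL, ΔJ).
(b)–(e): allowed.
(b)–(f): forbidden (parity).
(c)–(d): forbidden (ΔS).
(c)–(e): forbidden (parity, ΔL, ΔJ).
(c)–(f): forbidden (ΔL, ΔJ).
(d)–(e): forbidden (ΔS, ΔL, ΔJ).
(d)–(f): forbidden (parity, ΔS, ΔL, ΔJ).
(e)–(f): allowed.
Allowed pairs: 3 of 15.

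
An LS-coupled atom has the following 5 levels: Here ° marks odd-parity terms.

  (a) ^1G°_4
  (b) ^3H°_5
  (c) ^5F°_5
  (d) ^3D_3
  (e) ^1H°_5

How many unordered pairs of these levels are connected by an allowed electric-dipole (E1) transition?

(a)–(b): forbidden (parity, ΔS).
(a)–(c): forbidden (parity, ΔS).
(a)–(d): forbidden (ΔS, ΔL).
(a)–(e): forbidden (parity).
(b)–(c): forbidden (parity, ΔS, ΔL).
(b)–(d): forbidden (ΔL, ΔJ).
(b)–(e): forbidden (parity, ΔS).
(c)–(d): forbidden (ΔS, ΔJ).
(c)–(e): forbidden (parity, ΔS, ΔL).
(d)–(e): forbidden (ΔS, ΔL, ΔJ).
Allowed pairs: 0 of 10.

0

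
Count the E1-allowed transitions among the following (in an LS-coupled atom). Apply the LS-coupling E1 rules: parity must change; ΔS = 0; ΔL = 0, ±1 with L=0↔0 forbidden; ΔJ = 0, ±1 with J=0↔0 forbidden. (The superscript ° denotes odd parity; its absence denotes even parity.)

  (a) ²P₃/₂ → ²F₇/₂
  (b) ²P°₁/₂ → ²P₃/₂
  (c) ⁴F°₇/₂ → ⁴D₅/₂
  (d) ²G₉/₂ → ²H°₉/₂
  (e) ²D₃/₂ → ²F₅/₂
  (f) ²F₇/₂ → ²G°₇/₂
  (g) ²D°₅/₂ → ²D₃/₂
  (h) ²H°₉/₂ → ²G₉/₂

6

(a) forbidden (parity, ΔL, ΔJ fail)
(b) allowed
(c) allowed
(d) allowed
(e) forbidden (parity fails)
(f) allowed
(g) allowed
(h) allowed
Total allowed: 6 of 8.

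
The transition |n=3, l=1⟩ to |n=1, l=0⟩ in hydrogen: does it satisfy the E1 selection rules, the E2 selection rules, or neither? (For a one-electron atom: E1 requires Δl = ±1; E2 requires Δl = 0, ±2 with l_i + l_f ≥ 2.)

Δl = 0 − 1 = -1; l_i + l_f = 1.
E1 (Δl = ±1): satisfied.
E2 (Δl = 0,±2, l_i+l_f ≥ 2): not satisfied.

E1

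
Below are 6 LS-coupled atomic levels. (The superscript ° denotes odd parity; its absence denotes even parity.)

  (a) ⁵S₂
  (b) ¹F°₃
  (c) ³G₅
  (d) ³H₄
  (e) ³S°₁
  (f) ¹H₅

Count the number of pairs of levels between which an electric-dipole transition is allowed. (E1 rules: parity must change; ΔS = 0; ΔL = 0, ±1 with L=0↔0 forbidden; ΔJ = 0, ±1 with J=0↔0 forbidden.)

(a)–(b): forbidden (ΔS, ΔL).
(a)–(c): forbidden (parity, ΔS, ΔL, ΔJ).
(a)–(d): forbidden (parity, ΔS, ΔL, ΔJ).
(a)–(e): forbidden (ΔS, ΔL).
(a)–(f): forbidden (parity, ΔS, ΔL, ΔJ).
(b)–(c): forbidden (ΔS, ΔJ).
(b)–(d): forbidden (ΔS, ΔL).
(b)–(e): forbidden (parity, ΔS, ΔL, ΔJ).
(b)–(f): forbidden (ΔL, ΔJ).
(c)–(d): forbidden (parity).
(c)–(e): forbidden (ΔL, ΔJ).
(c)–(f): forbidden (parity, ΔS).
(d)–(e): forbidden (ΔL, ΔJ).
(d)–(f): forbidden (parity, ΔS).
(e)–(f): forbidden (ΔS, ΔL, ΔJ).
Allowed pairs: 0 of 15.

0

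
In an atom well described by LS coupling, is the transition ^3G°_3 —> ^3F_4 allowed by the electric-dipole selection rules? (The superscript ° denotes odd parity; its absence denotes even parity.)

allowed

Reading off the term symbols: S 1→1, L 4→3, J 3→4, parity odd→even.
ΔS = 0: S: 1 → 1 — ok.
ΔL = 0, ±1 (not L=0↔0): L: 4 → 3, ΔL = -1 — ok.
Parity must change: odd → even — ok.
ΔJ = 0, ±1 (not J=0↔0): J: 3 → 4, ΔJ = +1 — ok.
All four E1 rules are satisfied.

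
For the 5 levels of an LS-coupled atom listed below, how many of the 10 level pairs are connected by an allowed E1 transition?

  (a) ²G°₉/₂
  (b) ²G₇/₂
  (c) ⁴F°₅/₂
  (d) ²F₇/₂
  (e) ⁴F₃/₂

3

(a)–(b): allowed.
(a)–(c): forbidden (parity, ΔS, ΔJ).
(a)–(d): allowed.
(a)–(e): forbidden (ΔS, ΔJ).
(b)–(c): forbidden (ΔS).
(b)–(d): forbidden (parity).
(b)–(e): forbidden (parity, ΔS, ΔJ).
(c)–(d): forbidden (ΔS).
(c)–(e): allowed.
(d)–(e): forbidden (parity, ΔS, ΔJ).
Allowed pairs: 3 of 10.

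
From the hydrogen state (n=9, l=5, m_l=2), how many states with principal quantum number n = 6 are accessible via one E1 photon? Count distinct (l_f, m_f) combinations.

E1 requires Δl = ±1, so l_f ∈ {4, 6}; with 0 ≤ l_f ≤ n_f−1 = 5, the allowed l_f values are {4}.
For l_f = 4: m_f ∈ {m_i−1, m_i, m_i+1} ∩ [−4, 4] = {1, 2, 3} → 3 states.
Total: 3.

3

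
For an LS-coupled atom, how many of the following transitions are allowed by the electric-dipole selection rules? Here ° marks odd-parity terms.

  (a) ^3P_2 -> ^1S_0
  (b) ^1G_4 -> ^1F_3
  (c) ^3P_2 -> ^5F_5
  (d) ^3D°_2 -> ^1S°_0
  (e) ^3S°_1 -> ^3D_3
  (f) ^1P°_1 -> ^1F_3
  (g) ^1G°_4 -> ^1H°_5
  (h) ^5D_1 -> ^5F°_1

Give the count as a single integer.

1

(a) forbidden (parity, ΔS, ΔJ fail)
(b) forbidden (parity fails)
(c) forbidden (parity, ΔS, ΔL, ΔJ fail)
(d) forbidden (parity, ΔS, ΔL, ΔJ fail)
(e) forbidden (ΔL, ΔJ fail)
(f) forbidden (ΔL, ΔJ fail)
(g) forbidden (parity fails)
(h) allowed
Total allowed: 1 of 8.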